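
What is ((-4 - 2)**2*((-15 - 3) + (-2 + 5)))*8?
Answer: -4320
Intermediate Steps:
((-4 - 2)**2*((-15 - 3) + (-2 + 5)))*8 = ((-6)**2*(-18 + 3))*8 = (36*(-15))*8 = -540*8 = -4320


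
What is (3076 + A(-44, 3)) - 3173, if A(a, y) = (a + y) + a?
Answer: -182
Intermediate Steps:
A(a, y) = y + 2*a
(3076 + A(-44, 3)) - 3173 = (3076 + (3 + 2*(-44))) - 3173 = (3076 + (3 - 88)) - 3173 = (3076 - 85) - 3173 = 2991 - 3173 = -182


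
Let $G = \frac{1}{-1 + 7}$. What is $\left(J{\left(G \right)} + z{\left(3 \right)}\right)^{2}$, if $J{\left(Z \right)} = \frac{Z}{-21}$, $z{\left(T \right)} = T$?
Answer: $\frac{142129}{15876} \approx 8.9524$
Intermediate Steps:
$G = \frac{1}{6} \approx 0.16667$
$J{\left(Z \right)} = - \frac{Z}{21}$ ($J{\left(Z \right)} = Z \left(- \frac{1}{21}\right) = - \frac{Z}{21}$)
$\left(J{\left(G \right)} + z{\left(3 \right)}\right)^{2} = \left(\left(- \frac{1}{21}\right) \frac{1}{6} + 3\right)^{2} = \left(- \frac{1}{126} + 3\right)^{2} = \left(\frac{377}{126}\right)^{2} = \frac{142129}{15876}$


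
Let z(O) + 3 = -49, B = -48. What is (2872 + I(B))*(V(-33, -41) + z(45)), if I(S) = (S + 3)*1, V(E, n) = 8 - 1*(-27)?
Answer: -48059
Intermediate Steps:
V(E, n) = 35 (V(E, n) = 8 + 27 = 35)
z(O) = -52 (z(O) = -3 - 49 = -52)
I(S) = 3 + S (I(S) = (3 + S)*1 = 3 + S)
(2872 + I(B))*(V(-33, -41) + z(45)) = (2872 + (3 - 48))*(35 - 52) = (2872 - 45)*(-17) = 2827*(-17) = -48059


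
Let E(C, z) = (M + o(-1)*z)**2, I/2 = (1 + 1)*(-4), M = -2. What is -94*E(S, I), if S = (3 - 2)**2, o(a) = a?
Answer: -18424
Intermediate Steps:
I = -16 (I = 2*((1 + 1)*(-4)) = 2*(2*(-4)) = 2*(-8) = -16)
S = 1 (S = 1**2 = 1)
E(C, z) = (-2 - z)**2
-94*E(S, I) = -94*(2 - 16)**2 = -94*(-14)**2 = -94*196 = -18424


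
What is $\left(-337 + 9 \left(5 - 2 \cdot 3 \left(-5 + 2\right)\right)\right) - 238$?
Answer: $-368$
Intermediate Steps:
$\left(-337 + 9 \left(5 - 2 \cdot 3 \left(-5 + 2\right)\right)\right) - 238 = \left(-337 + 9 \left(5 - 2 \cdot 3 \left(-3\right)\right)\right) - 238 = \left(-337 + 9 \left(5 - -18\right)\right) - 238 = \left(-337 + 9 \left(5 + 18\right)\right) - 238 = \left(-337 + 9 \cdot 23\right) - 238 = \left(-337 + 207\right) - 238 = -130 - 238 = -368$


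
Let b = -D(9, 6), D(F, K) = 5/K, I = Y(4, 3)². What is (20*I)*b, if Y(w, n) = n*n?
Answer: -1350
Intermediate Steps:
Y(w, n) = n²
I = 81 (I = (3²)² = 9² = 81)
b = -⅚ (b = -5/6 = -1*⅚ = -⅚ ≈ -0.83333)
(20*I)*b = (20*81)*(-⅚) = 1620*(-⅚) = -1350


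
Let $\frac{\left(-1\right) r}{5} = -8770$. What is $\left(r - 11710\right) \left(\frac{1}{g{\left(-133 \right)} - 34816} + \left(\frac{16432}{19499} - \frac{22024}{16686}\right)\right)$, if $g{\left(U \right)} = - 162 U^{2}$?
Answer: $- \frac{3618372772688719550}{235921529244069} \approx -15337.0$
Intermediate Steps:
$r = 43850$ ($r = \left(-5\right) \left(-8770\right) = 43850$)
$\left(r - 11710\right) \left(\frac{1}{g{\left(-133 \right)} - 34816} + \left(\frac{16432}{19499} - \frac{22024}{16686}\right)\right) = \left(43850 - 11710\right) \left(\frac{1}{- 162 \left(-133\right)^{2} - 34816} + \left(\frac{16432}{19499} - \frac{22024}{16686}\right)\right) = 32140 \left(\frac{1}{\left(-162\right) 17689 - 34816} + \left(16432 \cdot \frac{1}{19499} - \frac{11012}{8343}\right)\right) = 32140 \left(\frac{1}{-2865618 - 34816} + \left(\frac{16432}{19499} - \frac{11012}{8343}\right)\right) = 32140 \left(\frac{1}{-2900434} - \frac{77630812}{162680157}\right) = 32140 \left(- \frac{1}{2900434} - \frac{77630812}{162680157}\right) = 32140 \left(- \frac{225163209252565}{471843058488138}\right) = - \frac{3618372772688719550}{235921529244069}$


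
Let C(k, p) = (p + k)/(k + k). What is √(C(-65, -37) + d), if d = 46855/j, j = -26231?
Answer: 11*I*√24064581710/1705015 ≈ 1.0008*I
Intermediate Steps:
C(k, p) = (k + p)/(2*k) (C(k, p) = (k + p)/((2*k)) = (k + p)*(1/(2*k)) = (k + p)/(2*k))
d = -46855/26231 (d = 46855/(-26231) = 46855*(-1/26231) = -46855/26231 ≈ -1.7862)
√(C(-65, -37) + d) = √((½)*(-65 - 37)/(-65) - 46855/26231) = √((½)*(-1/65)*(-102) - 46855/26231) = √(51/65 - 46855/26231) = √(-1707794/1705015) = 11*I*√24064581710/1705015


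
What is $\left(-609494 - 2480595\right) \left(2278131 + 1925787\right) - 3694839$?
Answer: $-12990484463541$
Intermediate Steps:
$\left(-609494 - 2480595\right) \left(2278131 + 1925787\right) - 3694839 = \left(-3090089\right) 4203918 - 3694839 = -12990480768702 - 3694839 = -12990484463541$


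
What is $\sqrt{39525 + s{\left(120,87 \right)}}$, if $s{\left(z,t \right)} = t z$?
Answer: $\sqrt{49965} \approx 223.53$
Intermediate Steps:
$\sqrt{39525 + s{\left(120,87 \right)}} = \sqrt{39525 + 87 \cdot 120} = \sqrt{39525 + 10440} = \sqrt{49965}$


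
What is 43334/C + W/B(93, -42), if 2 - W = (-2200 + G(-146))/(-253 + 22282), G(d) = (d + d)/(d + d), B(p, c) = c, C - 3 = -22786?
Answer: -13715756681/7026413898 ≈ -1.9520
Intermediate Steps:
C = -22783 (C = 3 - 22786 = -22783)
G(d) = 1 (G(d) = (2*d)/((2*d)) = (2*d)*(1/(2*d)) = 1)
W = 15419/7343 (W = 2 - (-2200 + 1)/(-253 + 22282) = 2 - (-2199)/22029 = 2 - 1*(-733/7343) = 2 + 733/7343 = 15419/7343 ≈ 2.0998)
43334/C + W/B(93, -42) = 43334/(-22783) + (15419/7343)/(-42) = 43334*(-1/22783) + (15419/7343)*(-1/42) = -43334/22783 - 15419/308406 = -13715756681/7026413898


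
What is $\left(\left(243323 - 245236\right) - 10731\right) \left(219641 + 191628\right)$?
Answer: $-5200085236$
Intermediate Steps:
$\left(\left(243323 - 245236\right) - 10731\right) \left(219641 + 191628\right) = \left(-1913 - 10731\right) 411269 = \left(-12644\right) 411269 = -5200085236$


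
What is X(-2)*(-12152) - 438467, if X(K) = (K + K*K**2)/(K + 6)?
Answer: -408087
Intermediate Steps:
X(K) = (K + K**3)/(6 + K)
X(-2)*(-12152) - 438467 = ((-2 + (-2)**3)/(6 - 2))*(-12152) - 438467 = ((-2 - 8)/4)*(-12152) - 438467 = ((1/4)*(-10))*(-12152) - 438467 = -5/2*(-12152) - 438467 = 30380 - 438467 = -408087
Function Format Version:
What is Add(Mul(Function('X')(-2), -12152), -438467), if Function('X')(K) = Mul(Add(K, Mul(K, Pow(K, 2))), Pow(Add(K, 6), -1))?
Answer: -408087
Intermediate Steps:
Function('X')(K) = Mul(Pow(Add(6, K), -1), Add(K, Pow(K, 3))) (Function('X')(K) = Mul(Add(K, Pow(K, 3)), Pow(Add(6, K), -1)) = Mul(Pow(Add(6, K), -1), Add(K, Pow(K, 3))))
Add(Mul(Function('X')(-2), -12152), -438467) = Add(Mul(Mul(Pow(Add(6, -2), -1), Add(-2, Pow(-2, 3))), -12152), -438467) = Add(Mul(Mul(Pow(4, -1), Add(-2, -8)), -12152), -438467) = Add(Mul(Mul(Rational(1, 4), -10), -12152), -438467) = Add(Mul(Rational(-5, 2), -12152), -438467) = Add(30380, -438467) = -408087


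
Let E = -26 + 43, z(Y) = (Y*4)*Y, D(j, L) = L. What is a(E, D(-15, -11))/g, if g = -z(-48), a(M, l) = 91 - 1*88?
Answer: -1/3072 ≈ -0.00032552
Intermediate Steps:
z(Y) = 4*Y**2 (z(Y) = (4*Y)*Y = 4*Y**2)
E = 17
a(M, l) = 3 (a(M, l) = 91 - 88 = 3)
g = -9216 (g = -4*(-48)**2 = -4*2304 = -1*9216 = -9216)
a(E, D(-15, -11))/g = 3/(-9216) = 3*(-1/9216) = -1/3072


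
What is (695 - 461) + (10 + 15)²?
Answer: 859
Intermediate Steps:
(695 - 461) + (10 + 15)² = 234 + 25² = 234 + 625 = 859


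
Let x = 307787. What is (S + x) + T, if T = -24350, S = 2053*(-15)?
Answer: 252642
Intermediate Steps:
S = -30795
(S + x) + T = (-30795 + 307787) - 24350 = 276992 - 24350 = 252642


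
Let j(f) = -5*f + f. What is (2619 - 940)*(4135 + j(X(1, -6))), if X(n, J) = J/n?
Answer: 6982961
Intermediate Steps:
j(f) = -4*f
(2619 - 940)*(4135 + j(X(1, -6))) = (2619 - 940)*(4135 - (-24)/1) = 1679*(4135 - (-24)) = 1679*(4135 - 4*(-6)) = 1679*(4135 + 24) = 1679*4159 = 6982961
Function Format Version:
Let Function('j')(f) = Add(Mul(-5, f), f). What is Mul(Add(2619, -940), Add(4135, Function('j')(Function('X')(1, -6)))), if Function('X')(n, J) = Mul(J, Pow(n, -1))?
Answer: 6982961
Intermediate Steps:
Function('j')(f) = Mul(-4, f)
Mul(Add(2619, -940), Add(4135, Function('j')(Function('X')(1, -6)))) = Mul(Add(2619, -940), Add(4135, Mul(-4, Mul(-6, Pow(1, -1))))) = Mul(1679, Add(4135, Mul(-4, Mul(-6, 1)))) = Mul(1679, Add(4135, Mul(-4, -6))) = Mul(1679, Add(4135, 24)) = Mul(1679, 4159) = 6982961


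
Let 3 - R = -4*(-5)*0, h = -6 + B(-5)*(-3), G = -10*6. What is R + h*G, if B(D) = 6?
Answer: 1443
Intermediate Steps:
G = -60
h = -24 (h = -6 + 6*(-3) = -6 - 18 = -24)
R = 3 (R = 3 - (-4*(-5))*0 = 3 - 20*0 = 3 - 1*0 = 3 + 0 = 3)
R + h*G = 3 - 24*(-60) = 3 + 1440 = 1443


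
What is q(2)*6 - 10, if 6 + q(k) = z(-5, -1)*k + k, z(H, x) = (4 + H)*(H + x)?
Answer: 38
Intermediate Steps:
q(k) = -6 + 7*k (q(k) = -6 + (((-5)² + 4*(-5) + 4*(-1) - 5*(-1))*k + k) = -6 + ((25 - 20 - 4 + 5)*k + k) = -6 + (6*k + k) = -6 + 7*k)
q(2)*6 - 10 = (-6 + 7*2)*6 - 10 = (-6 + 14)*6 - 10 = 8*6 - 10 = 48 - 10 = 38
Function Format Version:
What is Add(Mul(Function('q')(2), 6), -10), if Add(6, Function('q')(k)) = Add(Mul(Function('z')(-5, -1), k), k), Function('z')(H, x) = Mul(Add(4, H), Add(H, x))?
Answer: 38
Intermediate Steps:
Function('q')(k) = Add(-6, Mul(7, k)) (Function('q')(k) = Add(-6, Add(Mul(Add(Pow(-5, 2), Mul(4, -5), Mul(4, -1), Mul(-5, -1)), k), k)) = Add(-6, Add(Mul(Add(25, -20, -4, 5), k), k)) = Add(-6, Add(Mul(6, k), k)) = Add(-6, Mul(7, k)))
Add(Mul(Function('q')(2), 6), -10) = Add(Mul(Add(-6, Mul(7, 2)), 6), -10) = Add(Mul(Add(-6, 14), 6), -10) = Add(Mul(8, 6), -10) = Add(48, -10) = 38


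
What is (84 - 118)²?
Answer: 1156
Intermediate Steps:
(84 - 118)² = (-34)² = 1156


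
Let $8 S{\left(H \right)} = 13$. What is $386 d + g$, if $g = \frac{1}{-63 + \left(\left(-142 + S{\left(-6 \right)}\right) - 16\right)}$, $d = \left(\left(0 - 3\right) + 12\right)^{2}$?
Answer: $\frac{54871822}{1755} \approx 31266.0$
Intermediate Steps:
$S{\left(H \right)} = \frac{13}{8}$ ($S{\left(H \right)} = \frac{1}{8} \cdot 13 = \frac{13}{8}$)
$d = 81$ ($d = \left(-3 + 12\right)^{2} = 9^{2} = 81$)
$g = - \frac{8}{1755}$ ($g = \frac{1}{-63 + \left(\left(-142 + \frac{13}{8}\right) - 16\right)} = \frac{1}{-63 - \frac{1251}{8}} = \frac{1}{- \frac{1755}{8}} = - \frac{8}{1755} \approx -0.0045584$)
$386 d + g = 386 \cdot 81 - \frac{8}{1755} = 31266 - \frac{8}{1755} = \frac{54871822}{1755}$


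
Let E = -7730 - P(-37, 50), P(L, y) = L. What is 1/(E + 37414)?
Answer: 1/29721 ≈ 3.3646e-5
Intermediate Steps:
E = -7693 (E = -7730 - 1*(-37) = -7730 + 37 = -7693)
1/(E + 37414) = 1/(-7693 + 37414) = 1/29721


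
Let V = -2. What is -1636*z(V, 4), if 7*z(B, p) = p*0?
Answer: 0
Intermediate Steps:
z(B, p) = 0 (z(B, p) = (p*0)/7 = (1/7)*0 = 0)
-1636*z(V, 4) = -1636*0 = 0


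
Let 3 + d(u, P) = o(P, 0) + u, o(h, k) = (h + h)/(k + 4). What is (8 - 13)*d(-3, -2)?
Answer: 35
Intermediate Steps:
o(h, k) = 2*h/(4 + k) (o(h, k) = (2*h)/(4 + k) = 2*h/(4 + k))
d(u, P) = -3 + u + P/2 (d(u, P) = -3 + (2*P/(4 + 0) + u) = -3 + (2*P/4 + u) = -3 + (2*P*(¼) + u) = -3 + (P/2 + u) = -3 + (u + P/2) = -3 + u + P/2)
(8 - 13)*d(-3, -2) = (8 - 13)*(-3 - 3 + (½)*(-2)) = -5*(-3 - 3 - 1) = -5*(-7) = 35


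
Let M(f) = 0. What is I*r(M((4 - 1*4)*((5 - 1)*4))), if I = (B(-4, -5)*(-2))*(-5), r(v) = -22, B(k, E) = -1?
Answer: 220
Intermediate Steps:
I = -10 (I = -1*(-2)*(-5) = 2*(-5) = -10)
I*r(M((4 - 1*4)*((5 - 1)*4))) = -10*(-22) = 220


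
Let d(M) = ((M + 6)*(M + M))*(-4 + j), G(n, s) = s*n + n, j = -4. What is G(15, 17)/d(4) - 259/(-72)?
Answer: 1829/576 ≈ 3.1753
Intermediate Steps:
G(n, s) = n + n*s (G(n, s) = n*s + n = n + n*s)
d(M) = -16*M*(6 + M) (d(M) = ((M + 6)*(M + M))*(-4 - 4) = ((6 + M)*(2*M))*(-8) = (2*M*(6 + M))*(-8) = -16*M*(6 + M))
G(15, 17)/d(4) - 259/(-72) = (15*(1 + 17))/((-16*4*(6 + 4))) - 259/(-72) = (15*18)/((-16*4*10)) - 259*(-1/72) = 270/(-640) + 259/72 = 270*(-1/640) + 259/72 = -27/64 + 259/72 = 1829/576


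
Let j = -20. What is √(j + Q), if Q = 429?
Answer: √409 ≈ 20.224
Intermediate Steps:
√(j + Q) = √(-20 + 429) = √409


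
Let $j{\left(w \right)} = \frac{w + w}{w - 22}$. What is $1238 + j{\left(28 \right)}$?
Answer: $\frac{3742}{3} \approx 1247.3$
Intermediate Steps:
$j{\left(w \right)} = \frac{2 w}{-22 + w}$
$1238 + j{\left(28 \right)} = 1238 + 2 \cdot 28 \frac{1}{-22 + 28} = 1238 + 2 \cdot 28 \cdot \frac{1}{6} = 1238 + \frac{28}{3} = \frac{3742}{3}$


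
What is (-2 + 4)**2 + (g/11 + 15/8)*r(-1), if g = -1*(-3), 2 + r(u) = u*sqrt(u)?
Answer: -13/44 - 189*I/88 ≈ -0.29545 - 2.1477*I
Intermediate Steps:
r(u) = -2 + u**(3/2) (r(u) = -2 + u*sqrt(u) = -2 + u**(3/2))
g = 3
(-2 + 4)**2 + (g/11 + 15/8)*r(-1) = (-2 + 4)**2 + (3/11 + 15/8)*(-2 + (-1)**(3/2)) = 2**2 + (3*(1/11) + 15*(1/8))*(-2 - I) = 4 + (3/11 + 15/8)*(-2 - I) = 4 + 189*(-2 - I)/88 = 4 + (-189/44 - 189*I/88) = -13/44 - 189*I/88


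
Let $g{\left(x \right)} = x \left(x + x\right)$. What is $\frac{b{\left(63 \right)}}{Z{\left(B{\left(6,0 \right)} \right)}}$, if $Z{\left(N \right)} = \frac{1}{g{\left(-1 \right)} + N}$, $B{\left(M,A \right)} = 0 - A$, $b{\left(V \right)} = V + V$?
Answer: $252$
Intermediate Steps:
$b{\left(V \right)} = 2 V$
$g{\left(x \right)} = 2 x^{2}$ ($g{\left(x \right)} = x 2 x = 2 x^{2}$)
$B{\left(M,A \right)} = - A$
$Z{\left(N \right)} = \frac{1}{2 + N}$ ($Z{\left(N \right)} = \frac{1}{2 \left(-1\right)^{2} + N} = \frac{1}{2 \cdot 1 + N} = \frac{1}{2 + N}$)
$\frac{b{\left(63 \right)}}{Z{\left(B{\left(6,0 \right)} \right)}} = \frac{2 \cdot 63}{\frac{1}{2 - 0}} = \frac{126}{\frac{1}{2 + 0}} = \frac{126}{\frac{1}{2}} = 126 \frac{1}{\frac{1}{2}} = 126 \cdot 2 = 252$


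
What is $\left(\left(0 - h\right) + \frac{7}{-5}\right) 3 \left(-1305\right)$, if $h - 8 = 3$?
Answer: $48546$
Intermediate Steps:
$h = 11$ ($h = 8 + 3 = 11$)
$\left(\left(0 - h\right) + \frac{7}{-5}\right) 3 \left(-1305\right) = \left(\left(0 - 11\right) + \frac{7}{-5}\right) 3 \left(-1305\right) = \left(\left(0 - 11\right) + 7 \left(- \frac{1}{5}\right)\right) 3 \left(-1305\right) = \left(-11 - \frac{7}{5}\right) 3 \left(-1305\right) = \left(- \frac{62}{5}\right) 3 \left(-1305\right) = \left(- \frac{186}{5}\right) \left(-1305\right) = 48546$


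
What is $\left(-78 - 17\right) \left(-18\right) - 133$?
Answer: $1577$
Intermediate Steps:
$\left(-78 - 17\right) \left(-18\right) - 133 = \left(-95\right) \left(-18\right) - 133 = 1710 - 133 = 1577$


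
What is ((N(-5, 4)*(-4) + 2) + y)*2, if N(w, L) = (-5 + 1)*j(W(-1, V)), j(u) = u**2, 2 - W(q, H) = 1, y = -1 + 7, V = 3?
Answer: 48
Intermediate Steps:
y = 6
W(q, H) = 1 (W(q, H) = 2 - 1*1 = 2 - 1 = 1)
N(w, L) = -4 (N(w, L) = (-5 + 1)*1**2 = -4*1 = -4)
((N(-5, 4)*(-4) + 2) + y)*2 = ((-4*(-4) + 2) + 6)*2 = ((16 + 2) + 6)*2 = (18 + 6)*2 = 24*2 = 48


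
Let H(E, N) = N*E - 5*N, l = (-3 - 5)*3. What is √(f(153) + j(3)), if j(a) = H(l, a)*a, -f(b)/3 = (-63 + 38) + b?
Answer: I*√645 ≈ 25.397*I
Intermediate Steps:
l = -24 (l = -8*3 = -24)
H(E, N) = -5*N + E*N (H(E, N) = E*N - 5*N = -5*N + E*N)
f(b) = 75 - 3*b (f(b) = -3*((-63 + 38) + b) = -3*(-25 + b) = 75 - 3*b)
j(a) = -29*a² (j(a) = (a*(-5 - 24))*a = (a*(-29))*a = (-29*a)*a = -29*a²)
√(f(153) + j(3)) = √((75 - 3*153) - 29*3²) = √((75 - 459) - 29*9) = √(-384 - 261) = √(-645) = I*√645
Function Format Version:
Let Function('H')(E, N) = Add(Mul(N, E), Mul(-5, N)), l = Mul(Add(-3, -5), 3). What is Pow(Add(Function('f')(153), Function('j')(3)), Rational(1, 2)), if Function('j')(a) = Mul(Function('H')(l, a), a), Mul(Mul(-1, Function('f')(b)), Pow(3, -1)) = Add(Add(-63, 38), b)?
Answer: Mul(I, Pow(645, Rational(1, 2))) ≈ Mul(25.397, I)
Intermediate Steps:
l = -24 (l = Mul(-8, 3) = -24)
Function('H')(E, N) = Add(Mul(-5, N), Mul(E, N)) (Function('H')(E, N) = Add(Mul(E, N), Mul(-5, N)) = Add(Mul(-5, N), Mul(E, N)))
Function('f')(b) = Add(75, Mul(-3, b)) (Function('f')(b) = Mul(-3, Add(Add(-63, 38), b)) = Mul(-3, Add(-25, b)) = Add(75, Mul(-3, b)))
Function('j')(a) = Mul(-29, Pow(a, 2)) (Function('j')(a) = Mul(Mul(a, Add(-5, -24)), a) = Mul(Mul(a, -29), a) = Mul(Mul(-29, a), a) = Mul(-29, Pow(a, 2)))
Pow(Add(Function('f')(153), Function('j')(3)), Rational(1, 2)) = Pow(Add(Add(75, Mul(-3, 153)), Mul(-29, Pow(3, 2))), Rational(1, 2)) = Pow(Add(Add(75, -459), Mul(-29, 9)), Rational(1, 2)) = Pow(Add(-384, -261), Rational(1, 2)) = Pow(-645, Rational(1, 2)) = Mul(I, Pow(645, Rational(1, 2)))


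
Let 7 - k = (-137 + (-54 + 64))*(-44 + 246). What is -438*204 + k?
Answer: -63691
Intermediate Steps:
k = 25661 (k = 7 - (-137 + (-54 + 64))*(-44 + 246) = 7 - (-137 + 10)*202 = 7 - (-127)*202 = 7 - 1*(-25654) = 7 + 25654 = 25661)
-438*204 + k = -438*204 + 25661 = -89352 + 25661 = -63691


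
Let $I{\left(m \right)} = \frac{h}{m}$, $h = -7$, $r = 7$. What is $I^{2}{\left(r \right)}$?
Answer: $1$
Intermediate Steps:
$I{\left(m \right)} = - \frac{7}{m}$
$I^{2}{\left(r \right)} = \left(- \frac{7}{7}\right)^{2} = \left(\left(-7\right) \frac{1}{7}\right)^{2} = \left(-1\right)^{2} = 1$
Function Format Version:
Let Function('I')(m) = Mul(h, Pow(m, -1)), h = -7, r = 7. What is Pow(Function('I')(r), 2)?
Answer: 1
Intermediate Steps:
Function('I')(m) = Mul(-7, Pow(m, -1))
Pow(Function('I')(r), 2) = Pow(Mul(-7, Pow(7, -1)), 2) = Pow(Mul(-7, Rational(1, 7)), 2) = Pow(-1, 2) = 1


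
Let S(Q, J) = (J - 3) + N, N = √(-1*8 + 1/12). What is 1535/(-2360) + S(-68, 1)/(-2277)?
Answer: -698095/1074744 - I*√285/13662 ≈ -0.64955 - 0.0012357*I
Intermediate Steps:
N = I*√285/6 (N = √(-8 + 1/12) = √(-95/12) = I*√285/6 ≈ 2.8137*I)
S(Q, J) = -3 + J + I*√285/6 (S(Q, J) = (J - 3) + I*√285/6 = (-3 + J) + I*√285/6 = -3 + J + I*√285/6)
1535/(-2360) + S(-68, 1)/(-2277) = 1535/(-2360) + (-3 + 1 + I*√285/6)/(-2277) = 1535*(-1/2360) + (-2 + I*√285/6)*(-1/2277) = -307/472 + (2/2277 - I*√285/13662) = -698095/1074744 - I*√285/13662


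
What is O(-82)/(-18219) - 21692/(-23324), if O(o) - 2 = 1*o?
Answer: 5839301/6249117 ≈ 0.93442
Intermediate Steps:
O(o) = 2 + o (O(o) = 2 + 1*o = 2 + o)
O(-82)/(-18219) - 21692/(-23324) = (2 - 82)/(-18219) - 21692/(-23324) = -80*(-1/18219) - 21692*(-1/23324) = 80/18219 + 319/343 = 5839301/6249117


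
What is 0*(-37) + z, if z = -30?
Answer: -30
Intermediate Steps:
0*(-37) + z = 0*(-37) - 30 = 0 - 30 = -30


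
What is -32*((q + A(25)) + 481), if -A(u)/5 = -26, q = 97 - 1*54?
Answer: -20928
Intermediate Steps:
q = 43 (q = 97 - 54 = 43)
A(u) = 130 (A(u) = -5*(-26) = 130)
-32*((q + A(25)) + 481) = -32*((43 + 130) + 481) = -32*(173 + 481) = -32*654 = -20928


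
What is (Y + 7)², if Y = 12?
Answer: 361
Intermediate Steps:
(Y + 7)² = (12 + 7)² = 19² = 361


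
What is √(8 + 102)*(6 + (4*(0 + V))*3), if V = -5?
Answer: -54*√110 ≈ -566.36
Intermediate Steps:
√(8 + 102)*(6 + (4*(0 + V))*3) = √(8 + 102)*(6 + (4*(0 - 5))*3) = √110*(6 + (4*(-5))*3) = √110*(6 - 20*3) = √110*(6 - 60) = √110*(-54) = -54*√110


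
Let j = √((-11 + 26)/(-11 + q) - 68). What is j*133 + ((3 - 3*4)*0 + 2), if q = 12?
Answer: 2 + 133*I*√53 ≈ 2.0 + 968.25*I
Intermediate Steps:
j = I*√53 (j = √((-11 + 26)/(-11 + 12) - 68) = √(15/1 - 68) = √(15*1 - 68) = √(15 - 68) = √(-53) = I*√53 ≈ 7.2801*I)
j*133 + ((3 - 3*4)*0 + 2) = (I*√53)*133 + ((3 - 3*4)*0 + 2) = 133*I*√53 + ((3 - 12)*0 + 2) = 133*I*√53 + (-9*0 + 2) = 133*I*√53 + (0 + 2) = 133*I*√53 + 2 = 2 + 133*I*√53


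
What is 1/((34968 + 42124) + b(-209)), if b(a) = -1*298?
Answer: 1/76794 ≈ 1.3022e-5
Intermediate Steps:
b(a) = -298
1/((34968 + 42124) + b(-209)) = 1/((34968 + 42124) - 298) = 1/(77092 - 298) = 1/76794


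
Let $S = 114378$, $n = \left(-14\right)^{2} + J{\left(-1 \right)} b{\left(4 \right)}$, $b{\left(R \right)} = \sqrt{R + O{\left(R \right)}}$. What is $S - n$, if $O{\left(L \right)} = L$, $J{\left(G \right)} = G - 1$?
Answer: $114182 + 4 \sqrt{2} \approx 1.1419 \cdot 10^{5}$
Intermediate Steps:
$J{\left(G \right)} = -1 + G$
$b{\left(R \right)} = \sqrt{2} \sqrt{R}$ ($b{\left(R \right)} = \sqrt{R + R} = \sqrt{2 R} = \sqrt{2} \sqrt{R}$)
$n = 196 - 4 \sqrt{2}$ ($n = \left(-14\right)^{2} + \left(-1 - 1\right) \sqrt{2} \sqrt{4} = 196 - 2 \sqrt{2} \cdot 2 = 196 - 2 \cdot 2 \sqrt{2} = 196 - 4 \sqrt{2} \approx 190.34$)
$S - n = 114378 - \left(196 - 4 \sqrt{2}\right) = 114182 + 4 \sqrt{2}$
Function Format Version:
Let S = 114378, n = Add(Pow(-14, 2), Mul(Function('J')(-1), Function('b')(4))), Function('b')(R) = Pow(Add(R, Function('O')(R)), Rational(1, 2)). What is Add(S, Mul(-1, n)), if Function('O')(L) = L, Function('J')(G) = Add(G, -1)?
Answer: Add(114182, Mul(4, Pow(2, Rational(1, 2)))) ≈ 1.1419e+5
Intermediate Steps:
Function('J')(G) = Add(-1, G)
Function('b')(R) = Mul(Pow(2, Rational(1, 2)), Pow(R, Rational(1, 2))) (Function('b')(R) = Pow(Add(R, R), Rational(1, 2)) = Pow(Mul(2, R), Rational(1, 2)) = Mul(Pow(2, Rational(1, 2)), Pow(R, Rational(1, 2))))
n = Add(196, Mul(-4, Pow(2, Rational(1, 2)))) (n = Add(Pow(-14, 2), Mul(Add(-1, -1), Mul(Pow(2, Rational(1, 2)), Pow(4, Rational(1, 2))))) = Add(196, Mul(-2, Mul(Pow(2, Rational(1, 2)), 2))) = Add(196, Mul(-2, Mul(2, Pow(2, Rational(1, 2))))) = Add(196, Mul(-4, Pow(2, Rational(1, 2)))) ≈ 190.34)
Add(S, Mul(-1, n)) = Add(114378, Mul(-1, Add(196, Mul(-4, Pow(2, Rational(1, 2)))))) = Add(114378, Add(-196, Mul(4, Pow(2, Rational(1, 2))))) = Add(114182, Mul(4, Pow(2, Rational(1, 2))))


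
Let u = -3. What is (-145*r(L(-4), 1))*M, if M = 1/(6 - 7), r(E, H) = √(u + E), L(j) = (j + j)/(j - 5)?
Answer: 145*I*√19/3 ≈ 210.68*I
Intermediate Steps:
L(j) = 2*j/(-5 + j) (L(j) = (2*j)/(-5 + j) = 2*j/(-5 + j))
r(E, H) = √(-3 + E)
M = -1 (M = 1/(-1) = -1)
(-145*r(L(-4), 1))*M = -145*√(-3 + 2*(-4)/(-5 - 4))*(-1) = -145*√(-3 + 2*(-4)/(-9))*(-1) = -145*√(-3 + 2*(-4)*(-⅑))*(-1) = -145*√(-3 + 8/9)*(-1) = -145*I*√19/3*(-1) = 145*I*√19/3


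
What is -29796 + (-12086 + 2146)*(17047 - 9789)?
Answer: -72174316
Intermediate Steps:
-29796 + (-12086 + 2146)*(17047 - 9789) = -29796 - 9940*7258 = -29796 - 72144520 = -72174316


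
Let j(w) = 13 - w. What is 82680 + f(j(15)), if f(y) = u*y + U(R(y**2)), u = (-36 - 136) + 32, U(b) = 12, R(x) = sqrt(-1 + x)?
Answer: 82972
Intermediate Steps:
u = -140 (u = -172 + 32 = -140)
f(y) = 12 - 140*y (f(y) = -140*y + 12 = 12 - 140*y)
82680 + f(j(15)) = 82680 + (12 - 140*(13 - 1*15)) = 82680 + (12 - 140*(13 - 15)) = 82680 + (12 - 140*(-2)) = 82680 + (12 + 280) = 82680 + 292 = 82972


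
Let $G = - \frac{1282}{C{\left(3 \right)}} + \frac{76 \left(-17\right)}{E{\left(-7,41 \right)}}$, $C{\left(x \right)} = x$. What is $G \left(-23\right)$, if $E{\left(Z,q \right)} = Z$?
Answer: $\frac{117254}{21} \approx 5583.5$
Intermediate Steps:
$G = - \frac{5098}{21}$ ($G = - \frac{1282}{3} + \frac{76 \left(-17\right)}{-7} = \left(-1282\right) \frac{1}{3} - - \frac{1292}{7} = - \frac{1282}{3} + \frac{1292}{7} = - \frac{5098}{21} \approx -242.76$)
$G \left(-23\right) = \left(- \frac{5098}{21}\right) \left(-23\right) = \frac{117254}{21}$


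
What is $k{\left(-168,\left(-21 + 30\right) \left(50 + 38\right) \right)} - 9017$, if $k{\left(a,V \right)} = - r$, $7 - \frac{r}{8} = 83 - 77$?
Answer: $-9025$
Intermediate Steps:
$r = 8$ ($r = 56 - 8 \left(83 - 77\right) = 56 - 48 = 8$)
$k{\left(a,V \right)} = -8$ ($k{\left(a,V \right)} = \left(-1\right) 8 = -8$)
$k{\left(-168,\left(-21 + 30\right) \left(50 + 38\right) \right)} - 9017 = -8 - 9017 = -9025$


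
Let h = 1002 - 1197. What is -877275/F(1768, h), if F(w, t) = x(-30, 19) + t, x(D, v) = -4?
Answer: 877275/199 ≈ 4408.4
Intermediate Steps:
h = -195
F(w, t) = -4 + t
-877275/F(1768, h) = -877275/(-4 - 195) = -877275/(-199) = -877275*(-1/199) = 877275/199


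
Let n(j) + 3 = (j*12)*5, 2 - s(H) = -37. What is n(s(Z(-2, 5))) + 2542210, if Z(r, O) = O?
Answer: 2544547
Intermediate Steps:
s(H) = 39 (s(H) = 2 - 1*(-37) = 2 + 37 = 39)
n(j) = -3 + 60*j (n(j) = -3 + (j*12)*5 = -3 + (12*j)*5 = -3 + 60*j)
n(s(Z(-2, 5))) + 2542210 = (-3 + 60*39) + 2542210 = (-3 + 2340) + 2542210 = 2337 + 2542210 = 2544547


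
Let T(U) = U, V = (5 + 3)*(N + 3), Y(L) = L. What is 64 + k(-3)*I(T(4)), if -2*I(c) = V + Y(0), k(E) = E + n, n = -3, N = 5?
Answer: 256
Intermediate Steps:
V = 64 (V = (5 + 3)*(5 + 3) = 8*8 = 64)
k(E) = -3 + E (k(E) = E - 3 = -3 + E)
I(c) = -32 (I(c) = -(64 + 0)/2 = -½*64 = -32)
64 + k(-3)*I(T(4)) = 64 + (-3 - 3)*(-32) = 64 - 6*(-32) = 64 + 192 = 256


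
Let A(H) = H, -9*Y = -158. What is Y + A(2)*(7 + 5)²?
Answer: 2750/9 ≈ 305.56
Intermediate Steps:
Y = 158/9 (Y = -⅑*(-158) = 158/9 ≈ 17.556)
Y + A(2)*(7 + 5)² = 158/9 + 2*(7 + 5)² = 158/9 + 2*12² = 158/9 + 2*144 = 158/9 + 288 = 2750/9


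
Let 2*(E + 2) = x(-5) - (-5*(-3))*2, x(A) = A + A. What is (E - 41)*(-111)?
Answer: 6993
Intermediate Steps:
x(A) = 2*A
E = -22 (E = -2 + (2*(-5) - (-5*(-3))*2)/2 = -2 + (-10 - 15*2)/2 = -2 + (-10 - 1*30)/2 = -2 + (-10 - 30)/2 = -2 + (1/2)*(-40) = -2 - 20 = -22)
(E - 41)*(-111) = (-22 - 41)*(-111) = -63*(-111) = 6993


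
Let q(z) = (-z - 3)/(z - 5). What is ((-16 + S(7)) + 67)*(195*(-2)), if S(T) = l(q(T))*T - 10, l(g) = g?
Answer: -2340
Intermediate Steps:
q(z) = (-3 - z)/(-5 + z)
S(T) = -10 + T*(-3 - T)/(-5 + T) (S(T) = ((-3 - T)/(-5 + T))*T - 10 = T*(-3 - T)/(-5 + T) - 10 = -10 + T*(-3 - T)/(-5 + T))
((-16 + S(7)) + 67)*(195*(-2)) = ((-16 + (50 - 1*7² - 13*7)/(-5 + 7)) + 67)*(195*(-2)) = ((-16 + (50 - 1*49 - 91)/2) + 67)*(-390) = ((-16 + (50 - 49 - 91)/2) + 67)*(-390) = ((-16 + (½)*(-90)) + 67)*(-390) = ((-16 - 45) + 67)*(-390) = (-61 + 67)*(-390) = 6*(-390) = -2340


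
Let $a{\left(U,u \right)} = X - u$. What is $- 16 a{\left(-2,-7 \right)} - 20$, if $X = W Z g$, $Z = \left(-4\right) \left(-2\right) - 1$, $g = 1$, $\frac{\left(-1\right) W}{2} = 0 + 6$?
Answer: $1212$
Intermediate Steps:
$W = -12$ ($W = - 2 \left(0 + 6\right) = \left(-2\right) 6 = -12$)
$Z = 7$ ($Z = 8 - 1 = 7$)
$X = -84$ ($X = \left(-12\right) 7 \cdot 1 = \left(-84\right) 1 = -84$)
$a{\left(U,u \right)} = -84 - u$
$- 16 a{\left(-2,-7 \right)} - 20 = - 16 \left(-84 - -7\right) - 20 = - 16 \left(-84 + 7\right) - 20 = \left(-16\right) \left(-77\right) - 20 = 1232 - 20 = 1212$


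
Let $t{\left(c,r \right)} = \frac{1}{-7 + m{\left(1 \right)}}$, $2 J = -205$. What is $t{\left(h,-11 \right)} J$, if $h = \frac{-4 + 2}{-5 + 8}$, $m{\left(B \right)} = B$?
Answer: $\frac{205}{12} \approx 17.083$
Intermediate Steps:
$J = - \frac{205}{2}$ ($J = \frac{1}{2} \left(-205\right) = - \frac{205}{2} \approx -102.5$)
$h = - \frac{2}{3} \approx -0.66667$
$t{\left(c,r \right)} = - \frac{1}{6}$ ($t{\left(c,r \right)} = \frac{1}{-7 + 1} = \frac{1}{-6} = - \frac{1}{6}$)
$t{\left(h,-11 \right)} J = \left(- \frac{1}{6}\right) \left(- \frac{205}{2}\right) = \frac{205}{12}$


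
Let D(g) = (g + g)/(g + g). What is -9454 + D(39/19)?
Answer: -9453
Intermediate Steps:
D(g) = 1 (D(g) = (2*g)/((2*g)) = (2*g)*(1/(2*g)) = 1)
-9454 + D(39/19) = -9454 + 1 = -9453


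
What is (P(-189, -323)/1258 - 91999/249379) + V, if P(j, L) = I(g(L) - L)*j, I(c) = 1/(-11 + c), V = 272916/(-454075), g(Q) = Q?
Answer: -1498480659480257/1566970415303150 ≈ -0.95629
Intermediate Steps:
V = -272916/454075 (V = 272916*(-1/454075) = -272916/454075 ≈ -0.60104)
P(j, L) = -j/11 (P(j, L) = j/(-11 + (L - L)) = j/(-11 + 0) = j/(-11) = -j/11)
(P(-189, -323)/1258 - 91999/249379) + V = (-1/11*(-189)/1258 - 91999/249379) - 272916/454075 = ((189/11)*(1/1258) - 91999*1/249379) - 272916/454075 = (189/13838 - 91999/249379) - 272916/454075 = -1225949531/3450906602 - 272916/454075 = -1498480659480257/1566970415303150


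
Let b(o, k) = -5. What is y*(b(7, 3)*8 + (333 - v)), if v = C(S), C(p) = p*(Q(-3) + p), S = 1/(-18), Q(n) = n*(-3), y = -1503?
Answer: -15880531/36 ≈ -4.4113e+5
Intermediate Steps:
Q(n) = -3*n
S = -1/18 ≈ -0.055556
C(p) = p*(9 + p) (C(p) = p*(-3*(-3) + p) = p*(9 + p))
v = -161/324 (v = -(9 - 1/18)/18 = -1/18*161/18 = -161/324 ≈ -0.49691)
y*(b(7, 3)*8 + (333 - v)) = -1503*(-5*8 + (333 - 1*(-161/324))) = -1503*(-40 + (333 + 161/324)) = -1503*(-40 + 108053/324) = -1503*95093/324 = -15880531/36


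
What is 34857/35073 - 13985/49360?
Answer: 9111449/12823728 ≈ 0.71052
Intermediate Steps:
34857/35073 - 13985/49360 = 34857*(1/35073) - 13985*1/49360 = 1291/1299 - 2797/9872 = 9111449/12823728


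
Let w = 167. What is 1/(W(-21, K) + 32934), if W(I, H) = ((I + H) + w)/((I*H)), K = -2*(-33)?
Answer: 693/22823156 ≈ 3.0364e-5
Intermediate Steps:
K = 66
W(I, H) = (167 + H + I)/(H*I) (W(I, H) = ((I + H) + 167)/((I*H)) = ((H + I) + 167)/((H*I)) = (167 + H + I)*(1/(H*I)) = (167 + H + I)/(H*I))
1/(W(-21, K) + 32934) = 1/((167 + 66 - 21)/(66*(-21)) + 32934) = 1/((1/66)*(-1/21)*212 + 32934) = 1/(-106/693 + 32934) = 1/(22823156/693) = 693/22823156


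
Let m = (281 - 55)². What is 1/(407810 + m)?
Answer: 1/458886 ≈ 2.1792e-6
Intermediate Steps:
m = 51076 (m = 226² = 51076)
1/(407810 + m) = 1/(407810 + 51076) = 1/458886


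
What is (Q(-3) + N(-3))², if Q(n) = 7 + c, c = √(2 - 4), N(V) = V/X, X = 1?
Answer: (4 + I*√2)² ≈ 14.0 + 11.314*I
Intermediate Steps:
N(V) = V (N(V) = V/1 = V*1 = V)
c = I*√2 (c = √(-2) = I*√2 ≈ 1.4142*I)
Q(n) = 7 + I*√2
(Q(-3) + N(-3))² = ((7 + I*√2) - 3)² = (4 + I*√2)²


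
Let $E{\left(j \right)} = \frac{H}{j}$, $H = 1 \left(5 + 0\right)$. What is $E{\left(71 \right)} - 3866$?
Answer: $- \frac{274481}{71} \approx -3865.9$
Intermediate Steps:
$H = 5$ ($H = 1 \cdot 5 = 5$)
$E{\left(j \right)} = \frac{5}{j}$
$E{\left(71 \right)} - 3866 = \frac{5}{71} - 3866 = - \frac{274481}{71}$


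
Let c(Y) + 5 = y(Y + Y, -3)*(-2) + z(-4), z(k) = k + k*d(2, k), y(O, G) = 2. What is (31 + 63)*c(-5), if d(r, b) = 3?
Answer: -2350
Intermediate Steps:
z(k) = 4*k (z(k) = k + k*3 = k + 3*k = 4*k)
c(Y) = -25 (c(Y) = -5 + (2*(-2) + 4*(-4)) = -5 + (-4 - 16) = -5 - 20 = -25)
(31 + 63)*c(-5) = (31 + 63)*(-25) = 94*(-25) = -2350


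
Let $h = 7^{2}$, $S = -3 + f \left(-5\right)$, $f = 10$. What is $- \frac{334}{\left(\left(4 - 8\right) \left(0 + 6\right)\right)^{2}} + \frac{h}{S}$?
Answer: $- \frac{22963}{15264} \approx -1.5044$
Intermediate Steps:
$S = -53$ ($S = -3 + 10 \left(-5\right) = -3 - 50 = -53$)
$h = 49$
$- \frac{334}{\left(\left(4 - 8\right) \left(0 + 6\right)\right)^{2}} + \frac{h}{S} = - \frac{334}{\left(\left(4 - 8\right) \left(0 + 6\right)\right)^{2}} + \frac{49}{-53} = - \frac{334}{\left(\left(-4\right) 6\right)^{2}} + 49 \left(- \frac{1}{53}\right) = - \frac{334}{\left(-24\right)^{2}} - \frac{49}{53} = - \frac{334}{576} - \frac{49}{53} = \left(-334\right) \frac{1}{576} - \frac{49}{53} = - \frac{167}{288} - \frac{49}{53} = - \frac{22963}{15264}$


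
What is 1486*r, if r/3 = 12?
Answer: 53496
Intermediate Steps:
r = 36 (r = 3*12 = 36)
1486*r = 1486*36 = 53496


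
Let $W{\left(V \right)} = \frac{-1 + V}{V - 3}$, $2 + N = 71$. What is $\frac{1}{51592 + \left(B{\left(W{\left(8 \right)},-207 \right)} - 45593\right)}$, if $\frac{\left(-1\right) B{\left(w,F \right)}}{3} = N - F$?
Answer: $\frac{1}{5171} \approx 0.00019339$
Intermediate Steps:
$N = 69$ ($N = -2 + 71 = 69$)
$W{\left(V \right)} = \frac{-1 + V}{-3 + V}$
$B{\left(w,F \right)} = -207 + 3 F$ ($B{\left(w,F \right)} = - 3 \left(69 - F\right) = -207 + 3 F$)
$\frac{1}{51592 + \left(B{\left(W{\left(8 \right)},-207 \right)} - 45593\right)} = \frac{1}{51592 + \left(\left(-207 + 3 \left(-207\right)\right) - 45593\right)} = \frac{1}{51592 - 46421} = \frac{1}{5171}$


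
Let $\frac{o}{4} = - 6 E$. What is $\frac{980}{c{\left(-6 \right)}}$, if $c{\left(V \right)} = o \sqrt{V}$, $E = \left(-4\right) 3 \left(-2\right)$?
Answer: $\frac{245 i \sqrt{6}}{864} \approx 0.69459 i$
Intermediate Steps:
$E = 24$ ($E = \left(-12\right) \left(-2\right) = 24$)
$o = -576$ ($o = 4 \left(\left(-6\right) 24\right) = 4 \left(-144\right) = -576$)
$c{\left(V \right)} = - 576 \sqrt{V}$
$\frac{980}{c{\left(-6 \right)}} = \frac{980}{\left(-576\right) \sqrt{-6}} = \frac{980}{\left(-576\right) i \sqrt{6}} = 980 \frac{i \sqrt{6}}{3456} = \frac{245 i \sqrt{6}}{864}$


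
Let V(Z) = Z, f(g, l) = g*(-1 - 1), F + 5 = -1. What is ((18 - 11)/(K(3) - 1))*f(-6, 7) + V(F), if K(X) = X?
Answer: 36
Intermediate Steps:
F = -6 (F = -5 - 1 = -6)
f(g, l) = -2*g (f(g, l) = g*(-2) = -2*g)
((18 - 11)/(K(3) - 1))*f(-6, 7) + V(F) = ((18 - 11)/(3 - 1))*(-2*(-6)) - 6 = (7/2)*12 - 6 = 42 - 6 = 36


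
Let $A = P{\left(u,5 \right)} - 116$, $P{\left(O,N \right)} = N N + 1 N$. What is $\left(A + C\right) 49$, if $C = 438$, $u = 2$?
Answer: $17248$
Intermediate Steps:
$P{\left(O,N \right)} = N + N^{2}$ ($P{\left(O,N \right)} = N^{2} + N = N + N^{2}$)
$A = -86$ ($A = 5 \left(1 + 5\right) - 116 = 5 \cdot 6 - 116 = 30 - 116 = -86$)
$\left(A + C\right) 49 = \left(-86 + 438\right) 49 = 352 \cdot 49 = 17248$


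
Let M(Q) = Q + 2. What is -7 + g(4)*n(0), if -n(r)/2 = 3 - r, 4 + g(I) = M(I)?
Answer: -19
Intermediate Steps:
M(Q) = 2 + Q
g(I) = -2 + I (g(I) = -4 + (2 + I) = -2 + I)
n(r) = -6 + 2*r (n(r) = -2*(3 - r) = -6 + 2*r)
-7 + g(4)*n(0) = -7 + (-2 + 4)*(-6 + 2*0) = -7 + 2*(-6 + 0) = -7 + 2*(-6) = -7 - 12 = -19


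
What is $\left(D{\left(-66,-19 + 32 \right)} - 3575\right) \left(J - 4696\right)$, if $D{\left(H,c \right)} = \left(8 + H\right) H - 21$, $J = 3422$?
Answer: $-295568$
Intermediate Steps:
$D{\left(H,c \right)} = -21 + H \left(8 + H\right)$ ($D{\left(H,c \right)} = H \left(8 + H\right) - 21 = -21 + H \left(8 + H\right)$)
$\left(D{\left(-66,-19 + 32 \right)} - 3575\right) \left(J - 4696\right) = \left(\left(-21 + \left(-66\right)^{2} + 8 \left(-66\right)\right) - 3575\right) \left(3422 - 4696\right) = \left(\left(-21 + 4356 - 528\right) - 3575\right) \left(-1274\right) = \left(3807 - 3575\right) \left(-1274\right) = 232 \left(-1274\right) = -295568$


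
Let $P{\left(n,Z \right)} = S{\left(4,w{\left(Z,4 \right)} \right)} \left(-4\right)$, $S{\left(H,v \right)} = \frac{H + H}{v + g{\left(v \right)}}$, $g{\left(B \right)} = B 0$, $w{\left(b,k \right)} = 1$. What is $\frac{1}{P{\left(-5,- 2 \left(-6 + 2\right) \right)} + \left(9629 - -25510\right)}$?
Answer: $\frac{1}{35107} \approx 2.8484 \cdot 10^{-5}$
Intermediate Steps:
$g{\left(B \right)} = 0$
$S{\left(H,v \right)} = \frac{2 H}{v}$ ($S{\left(H,v \right)} = \frac{H + H}{v + 0} = \frac{2 H}{v}$)
$P{\left(n,Z \right)} = -32$ ($P{\left(n,Z \right)} = 2 \cdot 4 \cdot 1^{-1} \left(-4\right) = 2 \cdot 4 \cdot 1 \left(-4\right) = 8 \left(-4\right) = -32$)
$\frac{1}{P{\left(-5,- 2 \left(-6 + 2\right) \right)} + \left(9629 - -25510\right)} = \frac{1}{-32 + \left(9629 - -25510\right)} = \frac{1}{-32 + \left(9629 + 25510\right)} = \frac{1}{-32 + 35139} = \frac{1}{35107}$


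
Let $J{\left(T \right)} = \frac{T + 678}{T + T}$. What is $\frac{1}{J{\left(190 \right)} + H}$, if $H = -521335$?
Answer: $- \frac{95}{49526608} \approx -1.9182 \cdot 10^{-6}$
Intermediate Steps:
$J{\left(T \right)} = \frac{678 + T}{2 T}$
$\frac{1}{J{\left(190 \right)} + H} = \frac{1}{\frac{678 + 190}{2 \cdot 190} - 521335} = \frac{1}{\frac{1}{2} \cdot \frac{1}{190} \cdot 868 - 521335} = \frac{1}{\frac{217}{95} - 521335} = \frac{1}{- \frac{49526608}{95}} = - \frac{95}{49526608}$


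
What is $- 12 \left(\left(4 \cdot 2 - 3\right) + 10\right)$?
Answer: $-180$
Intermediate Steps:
$- 12 \left(\left(4 \cdot 2 - 3\right) + 10\right) = - 12 \left(\left(8 - 3\right) + 10\right) = - 12 \left(5 + 10\right) = \left(-12\right) 15 = -180$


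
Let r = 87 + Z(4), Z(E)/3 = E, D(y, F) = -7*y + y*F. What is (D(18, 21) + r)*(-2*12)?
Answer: -8424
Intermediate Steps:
D(y, F) = -7*y + F*y
Z(E) = 3*E
r = 99 (r = 87 + 3*4 = 87 + 12 = 99)
(D(18, 21) + r)*(-2*12) = (18*(-7 + 21) + 99)*(-2*12) = (18*14 + 99)*(-24) = (252 + 99)*(-24) = 351*(-24) = -8424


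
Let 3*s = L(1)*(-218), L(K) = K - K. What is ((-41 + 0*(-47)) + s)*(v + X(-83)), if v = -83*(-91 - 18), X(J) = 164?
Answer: -377651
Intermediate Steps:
v = 9047 (v = -83*(-109) = 9047)
L(K) = 0
s = 0 (s = (0*(-218))/3 = (1/3)*0 = 0)
((-41 + 0*(-47)) + s)*(v + X(-83)) = ((-41 + 0*(-47)) + 0)*(9047 + 164) = ((-41 + 0) + 0)*9211 = (-41 + 0)*9211 = -41*9211 = -377651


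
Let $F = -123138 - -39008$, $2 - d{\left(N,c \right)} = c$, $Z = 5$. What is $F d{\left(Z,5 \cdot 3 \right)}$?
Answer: $1093690$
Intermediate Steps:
$d{\left(N,c \right)} = 2 - c$
$F = -84130$ ($F = -123138 + 39008 = -84130$)
$F d{\left(Z,5 \cdot 3 \right)} = - 84130 \left(2 - 5 \cdot 3\right) = - 84130 \left(2 - 15\right) = \left(-84130\right) \left(-13\right) = 1093690$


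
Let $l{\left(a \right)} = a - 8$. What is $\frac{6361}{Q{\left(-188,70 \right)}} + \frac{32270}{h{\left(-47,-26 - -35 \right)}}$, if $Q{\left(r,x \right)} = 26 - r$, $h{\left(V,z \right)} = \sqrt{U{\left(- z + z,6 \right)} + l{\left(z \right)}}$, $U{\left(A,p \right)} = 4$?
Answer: $\frac{6361}{214} + 6454 \sqrt{5} \approx 14461.0$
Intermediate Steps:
$l{\left(a \right)} = -8 + a$
$h{\left(V,z \right)} = \sqrt{-4 + z}$ ($h{\left(V,z \right)} = \sqrt{4 + \left(-8 + z\right)} = \sqrt{-4 + z}$)
$\frac{6361}{Q{\left(-188,70 \right)}} + \frac{32270}{h{\left(-47,-26 - -35 \right)}} = \frac{6361}{26 - -188} + \frac{32270}{\sqrt{-4 - -9}} = \frac{6361}{26 + 188} + \frac{32270}{\sqrt{-4 + \left(-26 + 35\right)}} = \frac{6361}{214} + \frac{32270}{\sqrt{-4 + 9}} = 6361 \cdot \frac{1}{214} + \frac{32270}{\sqrt{5}} = \frac{6361}{214} + 32270 \frac{\sqrt{5}}{5} = \frac{6361}{214} + 6454 \sqrt{5}$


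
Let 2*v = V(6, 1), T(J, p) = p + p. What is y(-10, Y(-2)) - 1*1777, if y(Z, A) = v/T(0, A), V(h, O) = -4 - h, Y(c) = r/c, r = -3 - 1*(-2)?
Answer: -1782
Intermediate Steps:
T(J, p) = 2*p
r = -1 (r = -3 + 2 = -1)
Y(c) = -1/c
v = -5 (v = (-4 - 1*6)/2 = (-4 - 6)/2 = (½)*(-10) = -5)
y(Z, A) = -5/(2*A) (y(Z, A) = -5*1/(2*A) = -5/(2*A))
y(-10, Y(-2)) - 1*1777 = -5/(2*((-1/(-2)))) - 1*1777 = -5/(2*((-1*(-½)))) - 1777 = -5/(2*½) - 1777 = -5/2*2 - 1777 = -5 - 1777 = -1782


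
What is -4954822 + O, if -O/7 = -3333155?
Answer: 18377263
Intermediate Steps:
O = 23332085 (O = -7*(-3333155) = 23332085)
-4954822 + O = -4954822 + 23332085 = 18377263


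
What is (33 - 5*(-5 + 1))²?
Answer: 2809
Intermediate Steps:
(33 - 5*(-5 + 1))² = (33 - 5*(-4))² = (33 + 20)² = 53² = 2809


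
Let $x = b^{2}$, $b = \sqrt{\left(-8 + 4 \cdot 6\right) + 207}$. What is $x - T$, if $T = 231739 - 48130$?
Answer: $-183386$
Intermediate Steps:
$T = 183609$
$b = \sqrt{223}$ ($b = \sqrt{\left(-8 + 24\right) + 207} = \sqrt{16 + 207} = \sqrt{223} \approx 14.933$)
$x = 223$ ($x = \left(\sqrt{223}\right)^{2} = 223$)
$x - T = 223 - 183609 = -183386$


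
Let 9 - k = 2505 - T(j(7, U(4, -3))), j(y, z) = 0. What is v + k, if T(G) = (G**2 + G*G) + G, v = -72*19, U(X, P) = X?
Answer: -3864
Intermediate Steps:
v = -1368
T(G) = G + 2*G**2 (T(G) = (G**2 + G**2) + G = 2*G**2 + G = G + 2*G**2)
k = -2496 (k = 9 - (2505 - 0*(1 + 2*0)) = 9 - (2505 - 0*(1 + 0)) = 9 - (2505 - 0) = 9 - (2505 - 1*0) = 9 - (2505 + 0) = 9 - 1*2505 = 9 - 2505 = -2496)
v + k = -1368 - 2496 = -3864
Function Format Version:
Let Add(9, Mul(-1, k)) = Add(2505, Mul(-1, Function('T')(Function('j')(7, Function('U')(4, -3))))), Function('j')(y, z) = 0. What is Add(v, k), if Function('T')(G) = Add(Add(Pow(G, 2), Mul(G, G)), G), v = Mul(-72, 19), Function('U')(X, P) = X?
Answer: -3864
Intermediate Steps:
v = -1368
Function('T')(G) = Add(G, Mul(2, Pow(G, 2))) (Function('T')(G) = Add(Add(Pow(G, 2), Pow(G, 2)), G) = Add(Mul(2, Pow(G, 2)), G) = Add(G, Mul(2, Pow(G, 2))))
k = -2496 (k = Add(9, Mul(-1, Add(2505, Mul(-1, Mul(0, Add(1, Mul(2, 0))))))) = Add(9, Mul(-1, Add(2505, Mul(-1, Mul(0, Add(1, 0)))))) = Add(9, Mul(-1, Add(2505, Mul(-1, Mul(0, 1))))) = Add(9, Mul(-1, Add(2505, Mul(-1, 0)))) = Add(9, Mul(-1, Add(2505, 0))) = Add(9, Mul(-1, 2505)) = Add(9, -2505) = -2496)
Add(v, k) = Add(-1368, -2496) = -3864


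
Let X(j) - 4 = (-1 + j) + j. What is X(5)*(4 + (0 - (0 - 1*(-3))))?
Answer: 13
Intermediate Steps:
X(j) = 3 + 2*j (X(j) = 4 + ((-1 + j) + j) = 4 + (-1 + 2*j) = 3 + 2*j)
X(5)*(4 + (0 - (0 - 1*(-3)))) = (3 + 2*5)*(4 + (0 - (0 - 1*(-3)))) = (3 + 10)*(4 + (0 - (0 + 3))) = 13*(4 + (0 - 1*3)) = 13*(4 + (0 - 3)) = 13*(4 - 3) = 13*1 = 13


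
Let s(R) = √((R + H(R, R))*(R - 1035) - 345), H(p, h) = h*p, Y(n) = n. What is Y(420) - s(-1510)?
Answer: 420 - 3*I*√644334655 ≈ 420.0 - 76151.0*I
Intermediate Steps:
s(R) = √(-345 + (-1035 + R)*(R + R²)) (s(R) = √((R + R*R)*(R - 1035) - 345) = √((R + R²)*(-1035 + R) - 345) = √((-1035 + R)*(R + R²) - 345) = √(-345 + (-1035 + R)*(R + R²)))
Y(420) - s(-1510) = 420 - √(-345 + (-1510)³ - 1035*(-1510) - 1034*(-1510)²) = 420 - √(-345 - 3442951000 + 1562850 - 1034*2280100) = 420 - √(-345 - 3442951000 + 1562850 - 2357623400) = 420 - √(-5799011895) = 420 - 3*I*√644334655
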